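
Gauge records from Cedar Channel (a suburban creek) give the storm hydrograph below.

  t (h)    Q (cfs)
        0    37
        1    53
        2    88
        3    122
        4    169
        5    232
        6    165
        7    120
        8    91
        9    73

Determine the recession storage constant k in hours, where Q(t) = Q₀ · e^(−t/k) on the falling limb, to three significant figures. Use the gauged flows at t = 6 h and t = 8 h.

On the falling limb, Q drops from 165 to 91 cfs between t = 6 h and t = 8 h (Δt = 2 h).
k = −Δt / ln(Q₂/Q₁) = −2 / ln(91/165) = 3.36 h.

k ≈ 3.36 h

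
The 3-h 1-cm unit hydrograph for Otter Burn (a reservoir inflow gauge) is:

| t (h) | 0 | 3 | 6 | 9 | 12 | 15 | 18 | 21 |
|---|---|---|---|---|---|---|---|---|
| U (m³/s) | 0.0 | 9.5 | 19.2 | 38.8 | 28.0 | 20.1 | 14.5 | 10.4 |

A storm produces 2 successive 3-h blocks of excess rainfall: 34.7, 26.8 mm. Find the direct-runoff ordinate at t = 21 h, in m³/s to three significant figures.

Q ≈ 74.9 m³/s

By discrete convolution, Q_j = Σ (P_i / 10 mm) · U_{j−i}.
At t = 21 h (j=7): Q = (34.7/10)·10.4 + (26.8/10)·14.5 = 74.9 m³/s.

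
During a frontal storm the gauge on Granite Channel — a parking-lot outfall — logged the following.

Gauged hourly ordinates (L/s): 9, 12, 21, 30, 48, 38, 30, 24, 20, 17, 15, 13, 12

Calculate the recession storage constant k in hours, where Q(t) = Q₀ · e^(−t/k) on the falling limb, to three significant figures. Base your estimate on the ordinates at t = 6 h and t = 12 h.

k ≈ 6.55 h

On the falling limb, Q drops from 30 to 12 L/s between t = 6 h and t = 12 h (Δt = 6 h).
k = −Δt / ln(Q₂/Q₁) = −6 / ln(12/30) = 6.55 h.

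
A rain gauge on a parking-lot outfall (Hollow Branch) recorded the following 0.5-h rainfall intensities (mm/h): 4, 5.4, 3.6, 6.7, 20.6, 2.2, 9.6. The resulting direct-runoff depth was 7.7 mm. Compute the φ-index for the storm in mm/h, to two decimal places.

Only the 2 blocks with intensity above φ contribute runoff: 20.6, 9.6 mm/h.
Σ(I−φ)·Δt = d  ⇒  (20.6+9.6 − 2φ)·0.5 = 7.7
φ = (30.20 − 7.7/0.5) / 2 = 7.40 mm/h.

φ ≈ 7.40 mm/h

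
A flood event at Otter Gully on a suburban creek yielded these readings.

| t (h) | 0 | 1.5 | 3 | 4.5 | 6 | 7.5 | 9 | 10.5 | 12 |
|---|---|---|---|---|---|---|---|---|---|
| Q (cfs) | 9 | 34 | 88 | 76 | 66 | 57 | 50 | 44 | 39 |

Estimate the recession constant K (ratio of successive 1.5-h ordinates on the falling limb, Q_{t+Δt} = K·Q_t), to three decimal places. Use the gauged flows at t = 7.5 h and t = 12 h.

K ≈ 0.881

Using the recession-limb readings at t = 7.5 h and t = 12 h: Q falls from 57 to 39 cfs over 3 intervals.
K = (Q₂/Q₁)^(1/3) = (39/57)^(1/3) = 0.881.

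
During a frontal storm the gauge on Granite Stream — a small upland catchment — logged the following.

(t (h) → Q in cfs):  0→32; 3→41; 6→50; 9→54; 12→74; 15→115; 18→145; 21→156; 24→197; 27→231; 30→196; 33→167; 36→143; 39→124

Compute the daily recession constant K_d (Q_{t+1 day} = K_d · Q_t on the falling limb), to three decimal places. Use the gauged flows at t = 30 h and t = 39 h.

K_d ≈ 0.295

Between t = 30 h and t = 39 h the flow falls from 196 to 124 cfs over 3×3 h = 9 h.
Per-interval ratio K = (124/196)^(1/3) = 0.8585; K_d = K^(24/3) = 0.295.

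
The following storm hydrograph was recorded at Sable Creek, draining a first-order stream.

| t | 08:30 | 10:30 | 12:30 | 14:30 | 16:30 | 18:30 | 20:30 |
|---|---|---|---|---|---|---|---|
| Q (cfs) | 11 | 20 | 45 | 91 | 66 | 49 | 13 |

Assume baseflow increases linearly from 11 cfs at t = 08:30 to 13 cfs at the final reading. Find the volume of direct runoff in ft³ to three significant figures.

V ≈ 1.52 × 10^6 ft³

Direct-runoff ordinates (Q − Q_b): 0.00, 8.67, 33.33, 79.00, 53.67, 36.33, 0.00 cfs.
ΣQ_DR = 211.0 cfs.
With Δt = 2 h = 7200 s, V = ΣQ_DR · Δt = 211.0 × 7200 = 1.52 × 10^6 ft³.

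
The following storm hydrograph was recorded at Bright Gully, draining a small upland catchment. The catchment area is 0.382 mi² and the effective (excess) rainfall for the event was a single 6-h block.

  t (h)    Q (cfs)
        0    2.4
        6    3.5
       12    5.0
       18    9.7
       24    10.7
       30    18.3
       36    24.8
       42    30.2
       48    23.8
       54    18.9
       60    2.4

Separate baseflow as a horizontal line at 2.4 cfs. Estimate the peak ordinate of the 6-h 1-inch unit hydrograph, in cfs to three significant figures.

Direct runoff: 0.0, 1.1, 2.6, 7.3, 8.3, 15.9, 22.4, 27.8, 21.4, 16.5, 0.0 cfs; ΣQ_DR = 123.3 cfs, peak = 27.8 cfs.
Runoff depth d = ΣQ_DR·Δt / A = 123.3 × 21600 / (0.382 mi²) = 3.001 in.
The 1-inch UH is the DRH scaled by (1 in)/d, so U_p = 27.8 × 1/3.001 = 9.26 cfs.

U_p ≈ 9.26 cfs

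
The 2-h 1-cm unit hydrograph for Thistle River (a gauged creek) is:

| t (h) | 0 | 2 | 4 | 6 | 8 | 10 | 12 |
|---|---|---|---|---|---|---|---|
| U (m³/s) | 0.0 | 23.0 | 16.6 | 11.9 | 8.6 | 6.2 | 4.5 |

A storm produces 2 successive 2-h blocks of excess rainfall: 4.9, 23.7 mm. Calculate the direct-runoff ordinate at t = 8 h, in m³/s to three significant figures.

Q ≈ 32.4 m³/s

By discrete convolution, Q_j = Σ (P_i / 10 mm) · U_{j−i}.
At t = 8 h (j=4): Q = (4.9/10)·8.6 + (23.7/10)·11.9 = 32.4 m³/s.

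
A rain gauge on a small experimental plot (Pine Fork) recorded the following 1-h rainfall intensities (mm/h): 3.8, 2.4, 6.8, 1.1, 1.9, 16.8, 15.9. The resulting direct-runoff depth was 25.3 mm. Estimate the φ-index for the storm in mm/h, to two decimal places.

φ ≈ 4.73 mm/h

Only the 3 blocks with intensity above φ contribute runoff: 6.8, 16.8, 15.9 mm/h.
Σ(I−φ)·Δt = d  ⇒  (6.8+16.8+15.9 − 3φ)·1 = 25.3
φ = (39.50 − 25.3/1) / 3 = 4.73 mm/h.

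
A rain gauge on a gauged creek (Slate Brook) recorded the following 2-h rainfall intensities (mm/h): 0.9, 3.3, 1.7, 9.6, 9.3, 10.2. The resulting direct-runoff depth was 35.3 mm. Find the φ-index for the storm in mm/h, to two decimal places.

φ ≈ 3.82 mm/h

Only the 3 blocks with intensity above φ contribute runoff: 9.6, 9.3, 10.2 mm/h.
Σ(I−φ)·Δt = d  ⇒  (9.6+9.3+10.2 − 3φ)·2 = 35.3
φ = (29.10 − 35.3/2) / 3 = 3.82 mm/h.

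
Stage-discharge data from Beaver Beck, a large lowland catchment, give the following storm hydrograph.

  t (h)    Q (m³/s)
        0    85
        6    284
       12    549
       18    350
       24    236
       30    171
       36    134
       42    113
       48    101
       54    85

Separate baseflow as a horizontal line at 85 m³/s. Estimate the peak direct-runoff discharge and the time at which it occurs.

Q_p = 464.0 m³/s at t = 12 h

Subtracting baseflow gives direct-runoff ordinates: 0.0, 199.0, 464.0, 265.0, 151.0, 86.0, 49.0, 28.0, 16.0, 0.0 m³/s.
The maximum is 464.0 m³/s, occurring at the reading for t = 12 h.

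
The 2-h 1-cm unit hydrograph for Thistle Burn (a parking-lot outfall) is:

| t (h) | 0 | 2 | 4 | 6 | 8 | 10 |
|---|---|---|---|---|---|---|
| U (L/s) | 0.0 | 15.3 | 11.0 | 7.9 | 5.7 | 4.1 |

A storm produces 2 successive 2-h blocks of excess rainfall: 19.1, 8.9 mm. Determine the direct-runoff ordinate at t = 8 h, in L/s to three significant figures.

Q ≈ 17.9 L/s

By discrete convolution, Q_j = Σ (P_i / 10 mm) · U_{j−i}.
At t = 8 h (j=4): Q = (19.1/10)·5.7 + (8.9/10)·7.9 = 17.9 L/s.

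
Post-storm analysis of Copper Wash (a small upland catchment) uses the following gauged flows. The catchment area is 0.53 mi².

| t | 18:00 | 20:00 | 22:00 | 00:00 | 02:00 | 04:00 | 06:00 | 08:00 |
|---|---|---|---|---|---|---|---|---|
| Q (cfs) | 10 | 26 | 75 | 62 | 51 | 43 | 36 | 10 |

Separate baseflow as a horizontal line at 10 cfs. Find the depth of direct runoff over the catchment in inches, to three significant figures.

d ≈ 1.36 in

Direct runoff: 0.0, 16.0, 65.0, 52.0, 41.0, 33.0, 26.0, 0.0 cfs; ΣQ_DR = 233.0 cfs.
V = ΣQ_DR · Δt = 233.0 × 7200 s = 1.678 × 10^6 ft³.
Over A = 0.53 mi², depth = V / A = 1.36 in.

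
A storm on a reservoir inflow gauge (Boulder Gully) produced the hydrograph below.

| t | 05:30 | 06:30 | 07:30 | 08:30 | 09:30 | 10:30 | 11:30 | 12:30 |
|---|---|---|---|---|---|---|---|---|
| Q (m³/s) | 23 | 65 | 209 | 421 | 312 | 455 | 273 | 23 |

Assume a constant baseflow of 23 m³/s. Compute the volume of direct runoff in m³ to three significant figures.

Direct-runoff ordinates (Q − Q_b): 0.0, 42.0, 186.0, 398.0, 289.0, 432.0, 250.0, 0.0 m³/s.
ΣQ_DR = 1597 m³/s.
With Δt = 1 h = 3600 s, V = ΣQ_DR · Δt = 1597 × 3600 = 5.75 × 10^6 m³.

V ≈ 5.75 × 10^6 m³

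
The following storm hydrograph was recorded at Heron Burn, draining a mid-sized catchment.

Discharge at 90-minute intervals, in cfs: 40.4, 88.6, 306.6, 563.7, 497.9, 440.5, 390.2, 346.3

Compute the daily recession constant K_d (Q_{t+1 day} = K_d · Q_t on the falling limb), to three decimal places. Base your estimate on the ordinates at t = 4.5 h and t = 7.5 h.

K_d ≈ 0.139

Between t = 4.5 h and t = 7.5 h the flow falls from 563.7 to 440.5 cfs over 2×1.5 h = 3 h.
Per-interval ratio K = (440.5/563.7)^(1/2) = 0.8840; K_d = K^(24/1.5) = 0.139.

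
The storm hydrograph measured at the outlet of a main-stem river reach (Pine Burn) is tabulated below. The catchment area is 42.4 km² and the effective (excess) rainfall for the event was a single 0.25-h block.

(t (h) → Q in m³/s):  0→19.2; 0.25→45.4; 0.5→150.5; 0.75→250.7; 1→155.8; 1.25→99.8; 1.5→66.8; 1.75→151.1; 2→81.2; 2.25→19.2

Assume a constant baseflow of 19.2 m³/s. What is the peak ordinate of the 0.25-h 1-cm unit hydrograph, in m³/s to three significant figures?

U_p ≈ 129 m³/s

Direct runoff: 0.0, 26.2, 131.3, 231.5, 136.6, 80.6, 47.6, 131.9, 62.0, 0.0 m³/s; ΣQ_DR = 847.7 m³/s, peak = 231.5 m³/s.
Runoff depth d = ΣQ_DR·Δt / A = 847.7 × 900 / (42.4 km²) = 17.99 mm.
The 1-cm UH is the DRH scaled by (10 mm)/d, so U_p = 231.5 × 10/17.99 = 129 m³/s.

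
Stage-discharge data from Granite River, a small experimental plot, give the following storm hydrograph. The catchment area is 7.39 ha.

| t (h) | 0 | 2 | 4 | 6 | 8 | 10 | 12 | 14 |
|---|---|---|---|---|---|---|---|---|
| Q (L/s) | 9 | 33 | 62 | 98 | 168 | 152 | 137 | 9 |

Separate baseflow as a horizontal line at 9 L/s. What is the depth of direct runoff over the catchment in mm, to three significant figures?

Direct runoff: 0.0, 24.0, 53.0, 89.0, 159.0, 143.0, 128.0, 0.0 L/s; ΣQ_DR = 596.0 L/s.
V = ΣQ_DR · Δt = 596.0 × 7200 s = 4.291 × 10^6 L.
Over A = 7.39 ha, depth = V / A = 58.1 mm.

d ≈ 58.1 mm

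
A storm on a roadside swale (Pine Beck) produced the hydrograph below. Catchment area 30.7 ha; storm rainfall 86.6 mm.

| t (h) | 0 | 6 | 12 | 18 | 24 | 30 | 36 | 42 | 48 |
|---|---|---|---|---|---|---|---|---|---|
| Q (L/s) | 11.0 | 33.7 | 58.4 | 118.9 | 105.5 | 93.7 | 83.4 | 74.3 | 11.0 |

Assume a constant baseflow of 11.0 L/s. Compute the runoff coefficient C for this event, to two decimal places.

C ≈ 0.40

ΣQ_DR = 490.9 L/s; V = ΣQ_DR·Δt = 1.060 × 10^7 L.
Runoff depth d = V / A = 34.54 mm.
C = d / P = 34.54 / 86.6 = 0.40.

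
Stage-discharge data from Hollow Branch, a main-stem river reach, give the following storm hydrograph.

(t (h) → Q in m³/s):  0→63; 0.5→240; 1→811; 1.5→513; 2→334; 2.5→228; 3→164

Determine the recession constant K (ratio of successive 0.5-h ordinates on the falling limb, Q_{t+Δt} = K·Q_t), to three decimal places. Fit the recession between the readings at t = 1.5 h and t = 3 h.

Using the recession-limb readings at t = 1.5 h and t = 3 h: Q falls from 513 to 164 m³/s over 3 intervals.
K = (Q₂/Q₁)^(1/3) = (164/513)^(1/3) = 0.684.

K ≈ 0.684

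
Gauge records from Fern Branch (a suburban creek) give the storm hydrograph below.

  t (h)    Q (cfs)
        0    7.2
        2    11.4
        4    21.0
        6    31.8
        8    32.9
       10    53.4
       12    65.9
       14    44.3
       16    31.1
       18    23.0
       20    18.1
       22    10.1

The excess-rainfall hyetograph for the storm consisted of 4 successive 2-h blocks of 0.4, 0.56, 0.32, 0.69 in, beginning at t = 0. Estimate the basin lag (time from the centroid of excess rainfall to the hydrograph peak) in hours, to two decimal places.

t_L ≈ 7.68 h

Centroid of excess rainfall: t_c = Σ P_i·t̄_i / ΣP_i = 4.3198 h (block centres at 1, 3, 5, 7 h).
Hydrograph peak occurs at t = 12 h, so basin lag t_L = 12 − 4.3198 = 7.68 h.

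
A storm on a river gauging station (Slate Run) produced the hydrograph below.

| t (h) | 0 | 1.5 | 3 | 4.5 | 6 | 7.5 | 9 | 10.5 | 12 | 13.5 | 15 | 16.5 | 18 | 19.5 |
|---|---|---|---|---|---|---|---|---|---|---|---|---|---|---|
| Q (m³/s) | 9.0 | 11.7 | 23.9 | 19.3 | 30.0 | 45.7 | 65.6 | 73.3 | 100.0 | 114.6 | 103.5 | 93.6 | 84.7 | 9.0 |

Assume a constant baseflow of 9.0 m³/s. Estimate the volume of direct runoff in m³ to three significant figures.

V ≈ 3.55 × 10^6 m³

Direct-runoff ordinates (Q − Q_b): 0.0, 2.7, 14.9, 10.3, 21.0, 36.7, 56.6, 64.3, 91.0, 105.6, 94.5, 84.6, 75.7, 0.0 m³/s.
ΣQ_DR = 657.9 m³/s.
With Δt = 1.5 h = 5400 s, V = ΣQ_DR · Δt = 657.9 × 5400 = 3.55 × 10^6 m³.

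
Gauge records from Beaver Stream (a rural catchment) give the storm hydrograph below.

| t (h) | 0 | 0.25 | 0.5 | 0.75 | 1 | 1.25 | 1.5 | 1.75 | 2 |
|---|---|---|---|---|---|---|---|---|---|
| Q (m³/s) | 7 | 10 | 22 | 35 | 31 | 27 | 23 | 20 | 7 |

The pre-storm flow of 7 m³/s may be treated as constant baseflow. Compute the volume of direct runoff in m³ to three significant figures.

Direct-runoff ordinates (Q − Q_b): 0.0, 3.0, 15.0, 28.0, 24.0, 20.0, 16.0, 13.0, 0.0 m³/s.
ΣQ_DR = 119.0 m³/s.
With Δt = 0.25 h = 900 s, V = ΣQ_DR · Δt = 119.0 × 900 = 1.07 × 10^5 m³.

V ≈ 1.07 × 10^5 m³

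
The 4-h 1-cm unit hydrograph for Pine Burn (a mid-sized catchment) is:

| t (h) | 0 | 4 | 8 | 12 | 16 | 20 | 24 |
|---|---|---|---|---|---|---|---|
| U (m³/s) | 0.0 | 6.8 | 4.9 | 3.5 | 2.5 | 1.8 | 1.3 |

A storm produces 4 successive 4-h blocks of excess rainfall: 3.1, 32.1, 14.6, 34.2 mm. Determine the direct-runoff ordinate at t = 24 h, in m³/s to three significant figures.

Q ≈ 21.8 m³/s

By discrete convolution, Q_j = Σ (P_i / 10 mm) · U_{j−i}.
At t = 24 h (j=6): Q = (3.1/10)·1.3 + (32.1/10)·1.8 + (14.6/10)·2.5 + (34.2/10)·3.5 = 21.8 m³/s.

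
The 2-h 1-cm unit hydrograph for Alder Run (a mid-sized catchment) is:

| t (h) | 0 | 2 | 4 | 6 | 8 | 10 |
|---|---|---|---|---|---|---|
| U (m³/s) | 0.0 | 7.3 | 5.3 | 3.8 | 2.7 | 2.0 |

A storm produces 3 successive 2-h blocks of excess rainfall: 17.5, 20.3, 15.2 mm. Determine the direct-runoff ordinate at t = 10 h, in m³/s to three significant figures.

Q ≈ 14.8 m³/s

By discrete convolution, Q_j = Σ (P_i / 10 mm) · U_{j−i}.
At t = 10 h (j=5): Q = (17.5/10)·2.0 + (20.3/10)·2.7 + (15.2/10)·3.8 = 14.8 m³/s.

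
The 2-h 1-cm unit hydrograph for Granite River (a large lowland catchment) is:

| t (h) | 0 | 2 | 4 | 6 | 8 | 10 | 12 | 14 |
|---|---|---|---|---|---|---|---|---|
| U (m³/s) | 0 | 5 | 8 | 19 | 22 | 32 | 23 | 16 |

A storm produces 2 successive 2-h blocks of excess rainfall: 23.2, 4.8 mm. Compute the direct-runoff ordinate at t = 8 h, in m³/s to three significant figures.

By discrete convolution, Q_j = Σ (P_i / 10 mm) · U_{j−i}.
At t = 8 h (j=4): Q = (23.2/10)·22 + (4.8/10)·19 = 60.2 m³/s.

Q ≈ 60.2 m³/s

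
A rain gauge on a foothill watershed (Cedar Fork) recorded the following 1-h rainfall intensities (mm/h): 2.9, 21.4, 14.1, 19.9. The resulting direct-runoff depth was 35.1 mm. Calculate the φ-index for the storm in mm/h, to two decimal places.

Only the 3 blocks with intensity above φ contribute runoff: 21.4, 14.1, 19.9 mm/h.
Σ(I−φ)·Δt = d  ⇒  (21.4+14.1+19.9 − 3φ)·1 = 35.1
φ = (55.40 − 35.1/1) / 3 = 6.77 mm/h.

φ ≈ 6.77 mm/h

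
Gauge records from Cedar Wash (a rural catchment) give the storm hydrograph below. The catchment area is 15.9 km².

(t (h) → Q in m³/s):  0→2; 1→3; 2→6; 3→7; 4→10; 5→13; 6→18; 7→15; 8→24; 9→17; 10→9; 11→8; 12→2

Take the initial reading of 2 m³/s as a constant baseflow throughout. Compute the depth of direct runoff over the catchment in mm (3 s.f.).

d ≈ 24.5 mm

Direct runoff: 0.0, 1.0, 4.0, 5.0, 8.0, 11.0, 16.0, 13.0, 22.0, 15.0, 7.0, 6.0, 0.0 m³/s; ΣQ_DR = 108.0 m³/s.
V = ΣQ_DR · Δt = 108.0 × 3600 s = 3.888 × 10^5 m³.
Over A = 15.9 km², depth = V / A = 24.5 mm.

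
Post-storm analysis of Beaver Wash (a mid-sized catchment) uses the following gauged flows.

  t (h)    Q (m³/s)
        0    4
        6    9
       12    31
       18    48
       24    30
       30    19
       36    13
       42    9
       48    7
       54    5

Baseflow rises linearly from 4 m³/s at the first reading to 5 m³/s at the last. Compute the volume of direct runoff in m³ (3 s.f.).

V ≈ 2.81 × 10^6 m³

Direct-runoff ordinates (Q − Q_b): 0.00, 4.89, 26.78, 43.67, 25.56, 14.44, 8.33, 4.22, 2.11, 0.00 m³/s.
ΣQ_DR = 130.0 m³/s.
With Δt = 6 h = 21600 s, V = ΣQ_DR · Δt = 130.0 × 21600 = 2.81 × 10^6 m³.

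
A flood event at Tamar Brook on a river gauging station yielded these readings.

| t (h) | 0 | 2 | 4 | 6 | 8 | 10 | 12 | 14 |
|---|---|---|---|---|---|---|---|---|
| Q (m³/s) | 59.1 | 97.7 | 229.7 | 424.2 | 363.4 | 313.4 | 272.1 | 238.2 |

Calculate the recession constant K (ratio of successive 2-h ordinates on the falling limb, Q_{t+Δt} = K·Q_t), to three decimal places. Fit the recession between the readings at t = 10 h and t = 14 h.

Using the recession-limb readings at t = 10 h and t = 14 h: Q falls from 313.4 to 238.2 m³/s over 2 intervals.
K = (Q₂/Q₁)^(1/2) = (238.2/313.4)^(1/2) = 0.872.

K ≈ 0.872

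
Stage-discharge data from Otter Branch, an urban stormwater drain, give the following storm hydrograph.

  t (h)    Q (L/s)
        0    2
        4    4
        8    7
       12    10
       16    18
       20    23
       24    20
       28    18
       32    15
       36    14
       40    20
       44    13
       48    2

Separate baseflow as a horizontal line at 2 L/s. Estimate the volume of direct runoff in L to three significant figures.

V ≈ 2.02 × 10^6 L

Direct-runoff ordinates (Q − Q_b): 0.0, 2.0, 5.0, 8.0, 16.0, 21.0, 18.0, 16.0, 13.0, 12.0, 18.0, 11.0, 0.0 L/s.
ΣQ_DR = 140.0 L/s.
With Δt = 4 h = 14400 s, V = ΣQ_DR · Δt = 140.0 × 14400 = 2.02 × 10^6 L.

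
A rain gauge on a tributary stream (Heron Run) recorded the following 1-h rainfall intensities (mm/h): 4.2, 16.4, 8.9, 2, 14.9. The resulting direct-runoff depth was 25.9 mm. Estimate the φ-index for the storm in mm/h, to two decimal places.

φ ≈ 4.77 mm/h

Only the 3 blocks with intensity above φ contribute runoff: 16.4, 8.9, 14.9 mm/h.
Σ(I−φ)·Δt = d  ⇒  (16.4+8.9+14.9 − 3φ)·1 = 25.9
φ = (40.20 − 25.9/1) / 3 = 4.77 mm/h.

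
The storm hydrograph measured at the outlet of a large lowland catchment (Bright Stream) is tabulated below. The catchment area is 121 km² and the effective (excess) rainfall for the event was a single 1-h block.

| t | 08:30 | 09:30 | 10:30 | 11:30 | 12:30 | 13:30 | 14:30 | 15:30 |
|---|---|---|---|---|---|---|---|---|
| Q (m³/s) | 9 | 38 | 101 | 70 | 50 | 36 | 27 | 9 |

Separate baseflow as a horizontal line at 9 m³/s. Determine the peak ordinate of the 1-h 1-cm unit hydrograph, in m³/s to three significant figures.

U_p ≈ 115 m³/s

Direct runoff: 0.0, 29.0, 92.0, 61.0, 41.0, 27.0, 18.0, 0.0 m³/s; ΣQ_DR = 268.0 m³/s, peak = 92.0 m³/s.
Runoff depth d = ΣQ_DR·Δt / A = 268.0 × 3600 / (121 km²) = 7.974 mm.
The 1-cm UH is the DRH scaled by (10 mm)/d, so U_p = 92.0 × 10/7.974 = 115 m³/s.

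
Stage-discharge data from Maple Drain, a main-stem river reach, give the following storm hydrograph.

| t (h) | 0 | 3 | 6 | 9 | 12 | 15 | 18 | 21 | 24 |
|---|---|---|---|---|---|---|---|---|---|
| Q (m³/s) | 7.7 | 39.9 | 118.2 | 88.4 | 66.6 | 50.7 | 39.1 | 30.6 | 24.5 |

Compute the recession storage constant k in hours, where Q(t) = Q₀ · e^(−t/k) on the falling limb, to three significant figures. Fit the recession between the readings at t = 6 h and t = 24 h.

k ≈ 11.4 h

On the falling limb, Q drops from 118.2 to 24.5 m³/s between t = 6 h and t = 24 h (Δt = 18 h).
k = −Δt / ln(Q₂/Q₁) = −18 / ln(24.5/118.2) = 11.4 h.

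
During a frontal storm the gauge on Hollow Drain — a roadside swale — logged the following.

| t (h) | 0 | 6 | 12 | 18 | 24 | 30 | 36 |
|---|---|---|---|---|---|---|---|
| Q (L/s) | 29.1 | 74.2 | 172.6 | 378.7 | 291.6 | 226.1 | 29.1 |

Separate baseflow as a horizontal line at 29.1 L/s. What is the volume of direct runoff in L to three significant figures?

V ≈ 2.16 × 10^7 L

Direct-runoff ordinates (Q − Q_b): 0.0, 45.1, 143.5, 349.6, 262.5, 197.0, 0.0 L/s.
ΣQ_DR = 997.7 L/s.
With Δt = 6 h = 21600 s, V = ΣQ_DR · Δt = 997.7 × 21600 = 2.16 × 10^7 L.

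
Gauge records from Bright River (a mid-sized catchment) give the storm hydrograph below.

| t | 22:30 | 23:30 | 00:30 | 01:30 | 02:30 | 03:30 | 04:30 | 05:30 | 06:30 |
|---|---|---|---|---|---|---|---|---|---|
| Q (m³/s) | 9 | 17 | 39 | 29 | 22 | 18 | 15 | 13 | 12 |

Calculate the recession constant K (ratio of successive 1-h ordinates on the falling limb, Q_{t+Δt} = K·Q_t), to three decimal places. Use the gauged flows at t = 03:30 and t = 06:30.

K ≈ 0.874

Using the recession-limb readings at t = 03:30 and t = 06:30: Q falls from 18 to 12 m³/s over 3 intervals.
K = (Q₂/Q₁)^(1/3) = (12/18)^(1/3) = 0.874.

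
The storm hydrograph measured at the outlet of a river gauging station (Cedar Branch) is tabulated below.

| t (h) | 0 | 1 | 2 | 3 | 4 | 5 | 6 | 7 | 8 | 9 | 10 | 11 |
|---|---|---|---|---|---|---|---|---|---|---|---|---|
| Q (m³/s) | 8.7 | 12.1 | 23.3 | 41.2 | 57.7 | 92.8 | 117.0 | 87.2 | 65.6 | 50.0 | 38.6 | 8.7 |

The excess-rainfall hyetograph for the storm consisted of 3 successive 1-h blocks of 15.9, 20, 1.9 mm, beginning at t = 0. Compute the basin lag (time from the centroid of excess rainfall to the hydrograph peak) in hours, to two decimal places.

Centroid of excess rainfall: t_c = Σ P_i·t̄_i / ΣP_i = 1.1296 h (block centres at 0.5, 1.5, 2.5 h).
Hydrograph peak occurs at t = 6 h, so basin lag t_L = 6 − 1.1296 = 4.87 h.

t_L ≈ 4.87 h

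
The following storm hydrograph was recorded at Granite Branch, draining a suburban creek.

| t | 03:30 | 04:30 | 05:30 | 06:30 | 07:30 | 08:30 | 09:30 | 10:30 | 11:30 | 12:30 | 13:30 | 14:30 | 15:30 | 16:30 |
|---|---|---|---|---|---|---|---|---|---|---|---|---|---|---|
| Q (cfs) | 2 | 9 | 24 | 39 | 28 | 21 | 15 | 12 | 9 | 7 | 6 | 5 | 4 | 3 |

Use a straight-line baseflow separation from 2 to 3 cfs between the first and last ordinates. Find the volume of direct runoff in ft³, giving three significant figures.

Direct-runoff ordinates (Q − Q_b): 0.00, 6.92, 21.85, 36.77, 25.69, 18.62, 12.54, 9.46, 6.38, 4.31, 3.23, 2.15, 1.08, 0.00 cfs.
ΣQ_DR = 149.0 cfs.
With Δt = 1 h = 3600 s, V = ΣQ_DR · Δt = 149.0 × 3600 = 5.36 × 10^5 ft³.

V ≈ 5.36 × 10^5 ft³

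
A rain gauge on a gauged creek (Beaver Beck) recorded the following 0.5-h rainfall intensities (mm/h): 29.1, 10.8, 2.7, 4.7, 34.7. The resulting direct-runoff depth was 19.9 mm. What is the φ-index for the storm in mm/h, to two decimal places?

Only the 2 blocks with intensity above φ contribute runoff: 29.1, 34.7 mm/h.
Σ(I−φ)·Δt = d  ⇒  (29.1+34.7 − 2φ)·0.5 = 19.9
φ = (63.80 − 19.9/0.5) / 2 = 12.00 mm/h.

φ ≈ 12.00 mm/h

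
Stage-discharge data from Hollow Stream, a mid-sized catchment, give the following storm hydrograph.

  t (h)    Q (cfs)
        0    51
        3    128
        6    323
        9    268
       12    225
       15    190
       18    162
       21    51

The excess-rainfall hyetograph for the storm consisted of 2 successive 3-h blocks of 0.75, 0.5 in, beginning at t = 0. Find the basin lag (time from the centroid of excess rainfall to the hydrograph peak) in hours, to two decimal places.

Centroid of excess rainfall: t_c = Σ P_i·t̄_i / ΣP_i = 2.7000 h (block centres at 1.5, 4.5 h).
Hydrograph peak occurs at t = 6 h, so basin lag t_L = 6 − 2.7000 = 3.30 h.

t_L ≈ 3.30 h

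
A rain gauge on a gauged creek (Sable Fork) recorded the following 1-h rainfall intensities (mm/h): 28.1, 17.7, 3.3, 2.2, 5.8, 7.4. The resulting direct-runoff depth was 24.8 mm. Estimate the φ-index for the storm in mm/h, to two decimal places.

φ ≈ 10.50 mm/h

Only the 2 blocks with intensity above φ contribute runoff: 28.1, 17.7 mm/h.
Σ(I−φ)·Δt = d  ⇒  (28.1+17.7 − 2φ)·1 = 24.8
φ = (45.80 − 24.8/1) / 2 = 10.50 mm/h.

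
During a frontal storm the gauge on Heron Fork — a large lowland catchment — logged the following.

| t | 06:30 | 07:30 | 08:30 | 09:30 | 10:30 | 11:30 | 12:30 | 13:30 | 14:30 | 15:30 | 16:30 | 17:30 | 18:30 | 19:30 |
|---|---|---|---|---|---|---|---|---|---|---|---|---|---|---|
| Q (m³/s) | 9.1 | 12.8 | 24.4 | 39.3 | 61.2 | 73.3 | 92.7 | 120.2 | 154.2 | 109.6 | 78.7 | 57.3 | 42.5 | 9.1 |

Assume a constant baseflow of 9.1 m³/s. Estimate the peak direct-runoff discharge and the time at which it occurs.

Q_p = 145.1 m³/s at t = 14:30

Subtracting baseflow gives direct-runoff ordinates: 0.0, 3.7, 15.3, 30.2, 52.1, 64.2, 83.6, 111.1, 145.1, 100.5, 69.6, 48.2, 33.4, 0.0 m³/s.
The maximum is 145.1 m³/s, occurring at the reading for t = 14:30.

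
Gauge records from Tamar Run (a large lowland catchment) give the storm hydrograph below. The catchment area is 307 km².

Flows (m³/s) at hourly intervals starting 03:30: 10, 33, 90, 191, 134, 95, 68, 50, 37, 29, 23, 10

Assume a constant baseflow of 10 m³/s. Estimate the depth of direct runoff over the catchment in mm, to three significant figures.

Direct runoff: 0.0, 23.0, 80.0, 181.0, 124.0, 85.0, 58.0, 40.0, 27.0, 19.0, 13.0, 0.0 m³/s; ΣQ_DR = 650.0 m³/s.
V = ΣQ_DR · Δt = 650.0 × 3600 s = 2.340 × 10^6 m³.
Over A = 307 km², depth = V / A = 7.62 mm.

d ≈ 7.62 mm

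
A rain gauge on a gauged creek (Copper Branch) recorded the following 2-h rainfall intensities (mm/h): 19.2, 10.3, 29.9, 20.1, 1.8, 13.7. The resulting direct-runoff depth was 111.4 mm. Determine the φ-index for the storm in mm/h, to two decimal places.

φ ≈ 7.50 mm/h

Only the 5 blocks with intensity above φ contribute runoff: 19.2, 10.3, 29.9, 20.1, 13.7 mm/h.
Σ(I−φ)·Δt = d  ⇒  (19.2+10.3+29.9+20.1+13.7 − 5φ)·2 = 111.4
φ = (93.20 − 111.4/2) / 5 = 7.50 mm/h.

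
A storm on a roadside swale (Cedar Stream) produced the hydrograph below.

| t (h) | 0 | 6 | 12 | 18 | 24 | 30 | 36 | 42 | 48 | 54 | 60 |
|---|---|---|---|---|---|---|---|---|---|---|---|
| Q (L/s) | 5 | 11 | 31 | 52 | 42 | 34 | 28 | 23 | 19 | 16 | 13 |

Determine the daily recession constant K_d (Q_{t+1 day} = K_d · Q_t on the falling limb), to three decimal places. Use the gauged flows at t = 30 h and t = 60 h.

Between t = 30 h and t = 60 h the flow falls from 34 to 13 L/s over 5×6 h = 30 h.
Per-interval ratio K = (13/34)^(1/5) = 0.8251; K_d = K^(24/6) = 0.463.

K_d ≈ 0.463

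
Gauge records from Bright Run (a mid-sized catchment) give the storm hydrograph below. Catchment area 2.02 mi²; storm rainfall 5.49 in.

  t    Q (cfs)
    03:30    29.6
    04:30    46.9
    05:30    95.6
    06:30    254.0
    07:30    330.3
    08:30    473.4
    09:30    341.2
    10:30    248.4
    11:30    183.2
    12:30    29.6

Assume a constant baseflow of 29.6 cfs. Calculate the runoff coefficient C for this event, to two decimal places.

ΣQ_DR = 1736 cfs; V = ΣQ_DR·Δt = 6.250 × 10^6 ft³.
Runoff depth d = V / A = 1.332 in.
C = d / P = 1.332 / 5.49 = 0.24.

C ≈ 0.24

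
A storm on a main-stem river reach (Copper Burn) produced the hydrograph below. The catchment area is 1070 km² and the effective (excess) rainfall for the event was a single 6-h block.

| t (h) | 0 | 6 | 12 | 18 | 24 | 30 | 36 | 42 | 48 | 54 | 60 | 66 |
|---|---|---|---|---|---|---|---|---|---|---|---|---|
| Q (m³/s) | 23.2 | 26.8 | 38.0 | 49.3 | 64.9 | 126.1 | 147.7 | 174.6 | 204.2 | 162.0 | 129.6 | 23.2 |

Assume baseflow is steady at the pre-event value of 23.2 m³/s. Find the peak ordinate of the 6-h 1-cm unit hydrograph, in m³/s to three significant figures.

Direct runoff: 0.0, 3.6, 14.8, 26.1, 41.7, 102.9, 124.5, 151.4, 181.0, 138.8, 106.4, 0.0 m³/s; ΣQ_DR = 891.2 m³/s, peak = 181.0 m³/s.
Runoff depth d = ΣQ_DR·Δt / A = 891.2 × 21600 / (1070 km²) = 17.99 mm.
The 1-cm UH is the DRH scaled by (10 mm)/d, so U_p = 181.0 × 10/17.99 = 101 m³/s.

U_p ≈ 101 m³/s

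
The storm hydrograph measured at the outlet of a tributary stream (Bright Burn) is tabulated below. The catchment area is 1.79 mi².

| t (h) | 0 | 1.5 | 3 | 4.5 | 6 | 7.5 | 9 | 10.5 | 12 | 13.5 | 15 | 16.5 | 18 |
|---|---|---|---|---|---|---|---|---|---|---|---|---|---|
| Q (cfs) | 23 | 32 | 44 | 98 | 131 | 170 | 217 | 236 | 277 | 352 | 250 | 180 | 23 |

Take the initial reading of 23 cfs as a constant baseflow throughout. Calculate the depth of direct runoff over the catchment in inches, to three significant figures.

Direct runoff: 0.0, 9.0, 21.0, 75.0, 108.0, 147.0, 194.0, 213.0, 254.0, 329.0, 227.0, 157.0, 0.0 cfs; ΣQ_DR = 1734 cfs.
V = ΣQ_DR · Δt = 1734 × 5400 s = 9.364 × 10^6 ft³.
Over A = 1.79 mi², depth = V / A = 2.25 in.

d ≈ 2.25 in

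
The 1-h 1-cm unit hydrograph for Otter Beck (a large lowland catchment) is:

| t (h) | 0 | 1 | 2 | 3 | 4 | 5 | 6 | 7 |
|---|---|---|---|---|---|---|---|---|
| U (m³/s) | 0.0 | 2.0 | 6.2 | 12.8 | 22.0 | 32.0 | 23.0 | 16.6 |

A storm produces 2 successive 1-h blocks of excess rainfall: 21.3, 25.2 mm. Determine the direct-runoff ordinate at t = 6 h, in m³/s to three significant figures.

Q ≈ 130 m³/s

By discrete convolution, Q_j = Σ (P_i / 10 mm) · U_{j−i}.
At t = 6 h (j=6): Q = (21.3/10)·23.0 + (25.2/10)·32.0 = 130 m³/s.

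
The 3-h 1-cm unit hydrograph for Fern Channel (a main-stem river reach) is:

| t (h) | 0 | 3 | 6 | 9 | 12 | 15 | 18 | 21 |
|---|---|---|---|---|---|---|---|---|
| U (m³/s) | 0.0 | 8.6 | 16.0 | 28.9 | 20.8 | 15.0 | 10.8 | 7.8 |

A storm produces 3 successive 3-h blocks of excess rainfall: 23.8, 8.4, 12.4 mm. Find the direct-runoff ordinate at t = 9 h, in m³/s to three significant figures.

By discrete convolution, Q_j = Σ (P_i / 10 mm) · U_{j−i}.
At t = 9 h (j=3): Q = (23.8/10)·28.9 + (8.4/10)·16.0 + (12.4/10)·8.6 = 92.9 m³/s.

Q ≈ 92.9 m³/s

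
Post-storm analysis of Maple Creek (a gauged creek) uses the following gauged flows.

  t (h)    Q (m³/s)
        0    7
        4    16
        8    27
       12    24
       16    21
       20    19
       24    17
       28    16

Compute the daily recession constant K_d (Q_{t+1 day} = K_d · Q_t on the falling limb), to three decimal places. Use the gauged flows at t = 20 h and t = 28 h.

Between t = 20 h and t = 28 h the flow falls from 19 to 16 m³/s over 2×4 h = 8 h.
Per-interval ratio K = (16/19)^(1/2) = 0.9177; K_d = K^(24/4) = 0.597.

K_d ≈ 0.597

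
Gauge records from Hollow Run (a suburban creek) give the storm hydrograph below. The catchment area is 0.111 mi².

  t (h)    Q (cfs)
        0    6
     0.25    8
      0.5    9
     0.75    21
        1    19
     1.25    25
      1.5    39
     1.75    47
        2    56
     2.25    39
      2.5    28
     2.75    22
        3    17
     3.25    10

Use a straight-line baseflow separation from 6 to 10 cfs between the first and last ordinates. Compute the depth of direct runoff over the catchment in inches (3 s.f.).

d ≈ 0.817 in

Direct runoff: 0.00, 1.69, 2.38, 14.08, 11.77, 17.46, 31.15, 38.85, 47.54, 30.23, 18.92, 12.62, 7.31, 0.00 cfs; ΣQ_DR = 234.0 cfs.
V = ΣQ_DR · Δt = 234.0 × 900 s = 2.106 × 10^5 ft³.
Over A = 0.111 mi², depth = V / A = 0.817 in.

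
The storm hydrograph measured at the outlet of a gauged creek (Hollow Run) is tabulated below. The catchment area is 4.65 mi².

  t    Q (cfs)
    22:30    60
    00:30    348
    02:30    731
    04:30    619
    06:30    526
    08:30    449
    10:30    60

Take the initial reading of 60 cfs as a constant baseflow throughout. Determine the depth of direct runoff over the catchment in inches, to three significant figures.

d ≈ 1.58 in

Direct runoff: 0.0, 288.0, 671.0, 559.0, 466.0, 389.0, 0.0 cfs; ΣQ_DR = 2373 cfs.
V = ΣQ_DR · Δt = 2373 × 7200 s = 1.709 × 10^7 ft³.
Over A = 4.65 mi², depth = V / A = 1.58 in.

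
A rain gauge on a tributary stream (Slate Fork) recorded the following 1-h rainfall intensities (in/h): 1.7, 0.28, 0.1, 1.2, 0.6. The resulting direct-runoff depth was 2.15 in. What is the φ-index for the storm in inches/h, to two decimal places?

Only the 3 blocks with intensity above φ contribute runoff: 1.7, 1.2, 0.6 in/h.
Σ(I−φ)·Δt = d  ⇒  (1.7+1.2+0.6 − 3φ)·1 = 2.15
φ = (3.500 − 2.15/1) / 3 = 0.45 in/h.

φ ≈ 0.45 in/h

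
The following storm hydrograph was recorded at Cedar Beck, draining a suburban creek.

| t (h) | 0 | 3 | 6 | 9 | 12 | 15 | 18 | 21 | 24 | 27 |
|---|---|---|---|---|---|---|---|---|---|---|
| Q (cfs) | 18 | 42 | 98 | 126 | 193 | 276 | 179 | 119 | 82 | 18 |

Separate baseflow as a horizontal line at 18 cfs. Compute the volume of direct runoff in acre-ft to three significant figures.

V ≈ 241 acre-ft

Direct-runoff ordinates (Q − Q_b): 0.0, 24.0, 80.0, 108.0, 175.0, 258.0, 161.0, 101.0, 64.0, 0.0 cfs.
ΣQ_DR = 971.0 cfs.
With Δt = 3 h = 10800 s, V = ΣQ_DR · Δt = 971.0 × 10800 = 1.05 × 10^7 ft³ = 241 acre-ft.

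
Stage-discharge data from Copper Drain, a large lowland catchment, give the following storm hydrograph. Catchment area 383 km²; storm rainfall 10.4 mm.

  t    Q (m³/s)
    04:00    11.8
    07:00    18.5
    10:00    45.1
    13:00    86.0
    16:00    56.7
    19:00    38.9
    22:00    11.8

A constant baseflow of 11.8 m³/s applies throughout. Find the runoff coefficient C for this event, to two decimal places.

ΣQ_DR = 186.2 m³/s; V = ΣQ_DR·Δt = 2.011 × 10^6 m³.
Runoff depth d = V / A = 5.251 mm.
C = d / P = 5.251 / 10.4 = 0.50.

C ≈ 0.50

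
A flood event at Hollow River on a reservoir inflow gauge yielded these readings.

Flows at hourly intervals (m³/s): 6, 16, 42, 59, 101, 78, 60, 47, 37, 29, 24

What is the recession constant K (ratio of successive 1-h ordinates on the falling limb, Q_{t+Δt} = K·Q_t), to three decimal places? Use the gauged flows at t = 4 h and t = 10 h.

Using the recession-limb readings at t = 4 h and t = 10 h: Q falls from 101 to 24 m³/s over 6 intervals.
K = (Q₂/Q₁)^(1/6) = (24/101)^(1/6) = 0.787.

K ≈ 0.787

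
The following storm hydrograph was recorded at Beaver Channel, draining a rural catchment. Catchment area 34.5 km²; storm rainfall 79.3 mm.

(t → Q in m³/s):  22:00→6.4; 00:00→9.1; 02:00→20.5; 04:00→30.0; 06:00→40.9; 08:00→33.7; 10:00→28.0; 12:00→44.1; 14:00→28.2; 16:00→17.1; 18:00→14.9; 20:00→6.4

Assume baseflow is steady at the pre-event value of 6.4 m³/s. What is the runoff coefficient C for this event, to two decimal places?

C ≈ 0.53

ΣQ_DR = 202.5 m³/s; V = ΣQ_DR·Δt = 1.458 × 10^6 m³.
Runoff depth d = V / A = 42.26 mm.
C = d / P = 42.26 / 79.3 = 0.53.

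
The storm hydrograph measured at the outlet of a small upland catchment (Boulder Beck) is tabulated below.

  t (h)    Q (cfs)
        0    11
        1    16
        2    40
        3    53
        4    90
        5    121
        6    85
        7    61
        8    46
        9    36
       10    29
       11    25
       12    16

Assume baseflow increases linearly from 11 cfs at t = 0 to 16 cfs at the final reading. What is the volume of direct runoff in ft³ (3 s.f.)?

Direct-runoff ordinates (Q − Q_b): 0.00, 4.58, 28.17, 40.75, 77.33, 107.92, 71.50, 47.08, 31.67, 21.25, 13.83, 9.42, 0.00 cfs.
ΣQ_DR = 453.5 cfs.
With Δt = 1 h = 3600 s, V = ΣQ_DR · Δt = 453.5 × 3600 = 1.63 × 10^6 ft³.

V ≈ 1.63 × 10^6 ft³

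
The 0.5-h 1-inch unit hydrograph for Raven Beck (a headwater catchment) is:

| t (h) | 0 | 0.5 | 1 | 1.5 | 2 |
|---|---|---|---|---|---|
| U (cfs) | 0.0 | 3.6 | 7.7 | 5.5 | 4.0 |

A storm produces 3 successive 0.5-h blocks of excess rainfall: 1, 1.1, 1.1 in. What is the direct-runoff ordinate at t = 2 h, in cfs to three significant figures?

By discrete convolution, Q_j = Σ (P_i / 1 in) · U_{j−i}.
At t = 2 h (j=4): Q = (1/1)·4.0 + (1.1/1)·5.5 + (1.1/1)·7.7 = 18.5 cfs.

Q ≈ 18.5 cfs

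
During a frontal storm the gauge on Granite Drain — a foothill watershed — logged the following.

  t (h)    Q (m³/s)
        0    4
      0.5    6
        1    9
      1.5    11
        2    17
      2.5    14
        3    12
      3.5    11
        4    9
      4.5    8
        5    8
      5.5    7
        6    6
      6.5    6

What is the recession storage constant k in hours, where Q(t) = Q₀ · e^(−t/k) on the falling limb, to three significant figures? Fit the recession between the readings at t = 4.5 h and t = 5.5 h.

k ≈ 7.49 h

On the falling limb, Q drops from 8 to 7 m³/s between t = 4.5 h and t = 5.5 h (Δt = 1 h).
k = −Δt / ln(Q₂/Q₁) = −1 / ln(7/8) = 7.49 h.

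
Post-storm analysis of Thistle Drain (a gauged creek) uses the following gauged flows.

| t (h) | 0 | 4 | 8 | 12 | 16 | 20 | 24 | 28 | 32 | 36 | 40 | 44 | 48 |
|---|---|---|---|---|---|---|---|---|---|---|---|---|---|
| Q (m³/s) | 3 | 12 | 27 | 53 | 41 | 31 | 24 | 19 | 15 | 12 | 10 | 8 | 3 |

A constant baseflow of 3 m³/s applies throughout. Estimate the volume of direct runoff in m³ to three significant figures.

V ≈ 3.15 × 10^6 m³

Direct-runoff ordinates (Q − Q_b): 0.0, 9.0, 24.0, 50.0, 38.0, 28.0, 21.0, 16.0, 12.0, 9.0, 7.0, 5.0, 0.0 m³/s.
ΣQ_DR = 219.0 m³/s.
With Δt = 4 h = 14400 s, V = ΣQ_DR · Δt = 219.0 × 14400 = 3.15 × 10^6 m³.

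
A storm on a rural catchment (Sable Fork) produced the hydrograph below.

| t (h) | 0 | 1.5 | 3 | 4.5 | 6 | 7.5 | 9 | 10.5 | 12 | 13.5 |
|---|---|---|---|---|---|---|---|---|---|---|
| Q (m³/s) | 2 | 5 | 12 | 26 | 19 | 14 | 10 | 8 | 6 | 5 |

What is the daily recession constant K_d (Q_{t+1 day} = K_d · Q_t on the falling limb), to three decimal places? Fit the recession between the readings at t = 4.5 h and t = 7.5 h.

K_d ≈ 0.007

Between t = 4.5 h and t = 7.5 h the flow falls from 26 to 14 m³/s over 2×1.5 h = 3 h.
Per-interval ratio K = (14/26)^(1/2) = 0.7338; K_d = K^(24/1.5) = 0.007.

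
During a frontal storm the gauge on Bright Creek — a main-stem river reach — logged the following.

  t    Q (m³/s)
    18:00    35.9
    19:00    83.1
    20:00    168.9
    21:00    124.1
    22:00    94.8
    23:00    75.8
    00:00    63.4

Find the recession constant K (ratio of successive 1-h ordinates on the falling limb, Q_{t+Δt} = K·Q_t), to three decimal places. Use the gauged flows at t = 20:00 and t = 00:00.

K ≈ 0.783

Using the recession-limb readings at t = 20:00 and t = 00:00: Q falls from 168.9 to 63.4 m³/s over 4 intervals.
K = (Q₂/Q₁)^(1/4) = (63.4/168.9)^(1/4) = 0.783.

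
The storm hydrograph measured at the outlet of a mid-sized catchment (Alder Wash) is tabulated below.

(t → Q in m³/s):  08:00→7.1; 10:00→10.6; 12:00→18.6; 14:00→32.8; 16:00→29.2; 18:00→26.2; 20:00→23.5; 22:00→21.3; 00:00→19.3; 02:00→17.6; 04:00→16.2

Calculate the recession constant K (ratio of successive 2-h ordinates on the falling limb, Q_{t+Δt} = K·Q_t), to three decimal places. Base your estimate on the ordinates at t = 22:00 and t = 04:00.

K ≈ 0.913

Using the recession-limb readings at t = 22:00 and t = 04:00: Q falls from 21.3 to 16.2 m³/s over 3 intervals.
K = (Q₂/Q₁)^(1/3) = (16.2/21.3)^(1/3) = 0.913.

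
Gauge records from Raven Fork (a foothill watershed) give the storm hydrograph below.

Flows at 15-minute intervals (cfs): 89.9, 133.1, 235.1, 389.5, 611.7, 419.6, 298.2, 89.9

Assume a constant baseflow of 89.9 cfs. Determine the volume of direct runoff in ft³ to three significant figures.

V ≈ 1.39 × 10^6 ft³

Direct-runoff ordinates (Q − Q_b): 0.0, 43.2, 145.2, 299.6, 521.8, 329.7, 208.3, 0.0 cfs.
ΣQ_DR = 1548 cfs.
With Δt = 0.25 h = 900 s, V = ΣQ_DR · Δt = 1548 × 900 = 1.39 × 10^6 ft³.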